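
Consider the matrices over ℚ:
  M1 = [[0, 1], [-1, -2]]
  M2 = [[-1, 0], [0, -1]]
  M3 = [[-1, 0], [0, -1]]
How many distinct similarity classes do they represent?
Characteristic polynomials: χ_{M1} = (x + 1)^2, χ_{M2} = (x + 1)^2, χ_{M3} = (x + 1)^2.

{M1}: invariant factors (x + 1)^2.

{M2, M3}: invariant factors x + 1, x + 1.

Matrices are similar if and only if their invariant-factor lists agree; the partition into similarity classes is {M1}, {M2, M3}.

2 classes: {M1}, {M2, M3}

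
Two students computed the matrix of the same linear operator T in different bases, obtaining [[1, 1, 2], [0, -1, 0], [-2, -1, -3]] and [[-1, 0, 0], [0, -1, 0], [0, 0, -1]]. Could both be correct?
Both have characteristic polynomial (x + 1)^3, but the minimal polynomial of A is (x + 1)^2 while the minimal polynomial of B is x + 1. The minimal polynomial is a similarity invariant, so A and B are not similar.

No.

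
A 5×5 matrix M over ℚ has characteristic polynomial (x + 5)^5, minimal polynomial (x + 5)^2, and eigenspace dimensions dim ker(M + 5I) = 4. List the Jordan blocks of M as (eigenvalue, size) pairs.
λ = -5: algebraic multiplicity 5 (exponent in χ_M), largest block size 2 (exponent in m_M), 4 blocks (geometric multiplicity). These force block sizes [2, 1, 1, 1].

Jordan blocks: (-5, 2), (-5, 1), (-5, 1), (-5, 1)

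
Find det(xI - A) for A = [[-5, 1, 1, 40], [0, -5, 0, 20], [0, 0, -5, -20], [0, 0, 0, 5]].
xI - A = [[x + 5, -1, -1, -40], [0, x + 5, 0, -20], [0, 0, x + 5, 20], [0, 0, 0, x - 5]].

Expanding det(xI - A) along the first row:
det(xI - A) = + (x + 5)·det([[x + 5, 0, -20], [0, x + 5, 20], [0, 0, x - 5]]) - (-1)·det([[0, 0, -20], [0, x + 5, 20], [0, 0, x - 5]]) + (-1)·det([[0, x + 5, -20], [0, 0, 20], [0, 0, x - 5]]) - (-40)·det([[0, x + 5, 0], [0, 0, x + 5], [0, 0, 0]]).

Evaluating gives χ_A(x) = x^4 + 10x^3 - 250x - 625 = (x - 5)(x + 5)^3.

χ_A(x) = (x - 5)(x + 5)^3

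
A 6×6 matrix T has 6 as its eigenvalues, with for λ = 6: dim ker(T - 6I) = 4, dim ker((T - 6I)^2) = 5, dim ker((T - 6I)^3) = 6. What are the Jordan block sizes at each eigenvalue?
λ = 6: successive nullity increments [4, 1, 1] count blocks of size ≥ k; block sizes are [3, 1, 1, 1].

Jordan blocks: (6, 3), (6, 1), (6, 1), (6, 1)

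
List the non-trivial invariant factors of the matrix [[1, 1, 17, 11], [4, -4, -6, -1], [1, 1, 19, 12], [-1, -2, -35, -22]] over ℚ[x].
(x - 1)^2(x + 4)^2

The Jordan structure of A has elementary divisors (x + 4)^2, (x - 1)^2. Arranging the block sizes at each eigenvalue in decreasing order and taking row products gives the invariant factors.

Invariant factors (smallest first, each dividing the next): (x - 1)^2(x + 4)^2.

Check: the last factor (x - 1)^2(x + 4)^2 is the minimal polynomial, and the product (x - 1)^2(x + 4)^2 is the characteristic polynomial.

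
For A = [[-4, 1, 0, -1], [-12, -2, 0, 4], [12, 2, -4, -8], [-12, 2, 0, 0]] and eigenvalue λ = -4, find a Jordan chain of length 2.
We seek v_1 ∈ ker((A + 4I)^2) \ ker(A + 4I), then set v_{i+1} = (A + 4I) v_i.

One such chain is v_1 = [[0, 1, 0, 0]]^T, v_2 = [[1, 2, 2, 2]]^T. Check: (A + 4I) v_2 = [[0, 0, 0, 0]]^T = 0.

v_1 = [[0, 1, 0, 0]]^T, v_2 = [[1, 2, 2, 2]]^T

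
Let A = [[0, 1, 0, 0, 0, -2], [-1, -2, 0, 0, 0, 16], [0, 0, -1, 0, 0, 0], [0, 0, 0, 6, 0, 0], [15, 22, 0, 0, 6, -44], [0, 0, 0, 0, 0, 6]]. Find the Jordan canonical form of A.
The characteristic polynomial is det(xI - A) = (x - 6)^3(x + 1)^3, so the eigenvalues are -1 (algebraic multiplicity 3), 6 (algebraic multiplicity 3).

For λ = -1: rank(A + I) = 4, rank((A + I)^2) = 3. The eigenspace has dimension 6 - 4 = 2, so there are 2 Jordan blocks; the rank sequence gives block sizes [2, 1].

For λ = 6: rank(A - 6I) = 3. The eigenspace has dimension 6 - 3 = 3, so there are 3 Jordan blocks; the rank sequence gives block sizes [1, 1, 1].

Assembling the blocks gives the Jordan form J above.

J = [[-1, 1, 0, 0, 0, 0], [0, -1, 0, 0, 0, 0], [0, 0, -1, 0, 0, 0], [0, 0, 0, 6, 0, 0], [0, 0, 0, 0, 6, 0], [0, 0, 0, 0, 0, 6]]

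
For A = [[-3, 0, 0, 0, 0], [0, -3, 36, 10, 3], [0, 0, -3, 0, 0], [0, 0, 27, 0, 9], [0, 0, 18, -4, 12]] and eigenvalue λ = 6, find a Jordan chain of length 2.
v_1 = [[0, 3, 0, 2, 1]]^T, v_2 = [[0, -4, 0, -3, -2]]^T

We seek v_1 ∈ ker((A - 6I)^2) \ ker(A - 6I), then set v_{i+1} = (A - 6I) v_i.

One such chain is v_1 = [[0, 3, 0, 2, 1]]^T, v_2 = [[0, -4, 0, -3, -2]]^T. Check: (A - 6I) v_2 = [[0, 0, 0, 0, 0]]^T = 0.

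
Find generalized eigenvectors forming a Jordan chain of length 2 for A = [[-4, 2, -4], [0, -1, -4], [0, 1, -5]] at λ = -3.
v_1 = [[2, 3, 1]]^T, v_2 = [[0, 2, 1]]^T

We seek v_1 ∈ ker((A + 3I)^2) \ ker(A + 3I), then set v_{i+1} = (A + 3I) v_i.

One such chain is v_1 = [[2, 3, 1]]^T, v_2 = [[0, 2, 1]]^T. Check: (A + 3I) v_2 = [[0, 0, 0]]^T = 0.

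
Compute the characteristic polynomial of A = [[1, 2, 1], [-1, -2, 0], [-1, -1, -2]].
xI - A = [[x - 1, -2, -1], [1, x + 2, 0], [1, 1, x + 2]].

Expanding det(xI - A) along the first row:
det(xI - A) = + (x - 1)·det([[x + 2, 0], [1, x + 2]]) - (-2)·det([[1, 0], [1, x + 2]]) + (-1)·det([[1, x + 2], [1, 1]]).

Evaluating gives χ_A(x) = x^3 + 3x^2 + 3x + 1 = (x + 1)^3.

χ_A(x) = (x + 1)^3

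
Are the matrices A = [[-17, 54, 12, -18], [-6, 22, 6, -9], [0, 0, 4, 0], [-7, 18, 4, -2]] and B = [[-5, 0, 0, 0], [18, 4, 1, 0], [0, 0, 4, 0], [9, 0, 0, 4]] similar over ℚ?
Two matrices over a field are similar if and only if they have the same invariant factors.

Both A and B have characteristic polynomial (x - 4)^3(x + 5) and minimal polynomial (x - 4)^2(x + 5). Computing further, both have invariant factors x - 4, (x - 4)^2(x + 5). Hence A and B are similar.

Yes.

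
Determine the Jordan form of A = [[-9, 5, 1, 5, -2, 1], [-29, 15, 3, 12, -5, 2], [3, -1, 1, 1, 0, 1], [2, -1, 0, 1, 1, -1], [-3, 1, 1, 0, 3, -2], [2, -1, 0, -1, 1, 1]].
J = [[2, 1, 0, 0, 0, 0], [0, 2, 1, 0, 0, 0], [0, 0, 2, 0, 0, 0], [0, 0, 0, 2, 1, 0], [0, 0, 0, 0, 2, 0], [0, 0, 0, 0, 0, 2]]

The characteristic polynomial is det(xI - A) = (x - 2)^6, so the eigenvalues are 2 (algebraic multiplicity 6).

For λ = 2: rank(A - 2I) = 3, rank((A - 2I)^2) = 1, rank((A - 2I)^3) = 0. The eigenspace has dimension 6 - 3 = 3, so there are 3 Jordan blocks; the rank sequence gives block sizes [3, 2, 1].

Assembling the blocks gives the Jordan form J above.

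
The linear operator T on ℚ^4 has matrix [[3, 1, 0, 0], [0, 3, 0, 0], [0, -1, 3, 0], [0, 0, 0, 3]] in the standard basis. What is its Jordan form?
The characteristic polynomial is det(xI - A) = (x - 3)^4, so the eigenvalues are 3 (algebraic multiplicity 4).

For λ = 3: rank(A - 3I) = 1, rank((A - 3I)^2) = 0. The eigenspace has dimension 4 - 1 = 3, so there are 3 Jordan blocks; the rank sequence gives block sizes [2, 1, 1].

Assembling the blocks gives the Jordan form J above.

J = [[3, 1, 0, 0], [0, 3, 0, 0], [0, 0, 3, 0], [0, 0, 0, 3]]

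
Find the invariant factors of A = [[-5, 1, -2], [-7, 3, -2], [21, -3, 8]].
x - 2, (x - 2)^2

The Jordan structure of A has elementary divisors (x - 2)^2, (x - 2). Arranging the block sizes at each eigenvalue in decreasing order and taking row products gives the invariant factors.

Invariant factors (smallest first, each dividing the next): x - 2, (x - 2)^2.

Check: the last factor (x - 2)^2 is the minimal polynomial, and the product (x - 2)^3 is the characteristic polynomial.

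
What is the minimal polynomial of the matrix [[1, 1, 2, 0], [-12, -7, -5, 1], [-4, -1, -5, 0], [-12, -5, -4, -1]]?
m_A(x) = (x + 3)^3

The characteristic polynomial factors as (x + 3)^4. The minimal polynomial is ∏(x - λ)^{k_λ} where k_λ is the size of the largest Jordan block at λ.

For λ = -3: rank(A + 3I) = 2, and the largest Jordan block has size 3 (the smallest k with rank((A + 3I)^k) = rank((A + 3I)^(k+1))).

So m_A(x) = (x + 3)^3.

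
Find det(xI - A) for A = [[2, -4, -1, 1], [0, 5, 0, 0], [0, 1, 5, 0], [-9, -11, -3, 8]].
xI - A = [[x - 2, 4, 1, -1], [0, x - 5, 0, 0], [0, -1, x - 5, 0], [9, 11, 3, x - 8]].

Expanding det(xI - A) along the first row:
det(xI - A) = + (x - 2)·det([[x - 5, 0, 0], [-1, x - 5, 0], [11, 3, x - 8]]) - (4)·det([[0, 0, 0], [0, x - 5, 0], [9, 3, x - 8]]) + (1)·det([[0, x - 5, 0], [0, -1, 0], [9, 11, x - 8]]) - (-1)·det([[0, x - 5, 0], [0, -1, x - 5], [9, 11, 3]]).

Evaluating gives χ_A(x) = x^4 - 20x^3 + 150x^2 - 500x + 625 = (x - 5)^4.

χ_A(x) = (x - 5)^4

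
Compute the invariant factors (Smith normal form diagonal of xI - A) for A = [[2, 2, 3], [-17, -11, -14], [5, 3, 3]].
(x + 2)^3

The Jordan structure of A has elementary divisors (x + 2)^3. Arranging the block sizes at each eigenvalue in decreasing order and taking row products gives the invariant factors.

Invariant factors (smallest first, each dividing the next): (x + 2)^3.

Check: the last factor (x + 2)^3 is the minimal polynomial, and the product (x + 2)^3 is the characteristic polynomial.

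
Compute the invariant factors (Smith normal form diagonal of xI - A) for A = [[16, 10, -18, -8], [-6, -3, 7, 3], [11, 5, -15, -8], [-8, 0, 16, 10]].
The Jordan structure of A has elementary divisors (x - 2)^3, (x - 2). Arranging the block sizes at each eigenvalue in decreasing order and taking row products gives the invariant factors.

Invariant factors (smallest first, each dividing the next): x - 2, (x - 2)^3.

Check: the last factor (x - 2)^3 is the minimal polynomial, and the product (x - 2)^4 is the characteristic polynomial.

x - 2, (x - 2)^3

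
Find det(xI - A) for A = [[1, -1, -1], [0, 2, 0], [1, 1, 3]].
χ_A(x) = (x - 2)^3

xI - A = [[x - 1, 1, 1], [0, x - 2, 0], [-1, -1, x - 3]].

Expanding det(xI - A) along the first row:
det(xI - A) = + (x - 1)·det([[x - 2, 0], [-1, x - 3]]) - (1)·det([[0, 0], [-1, x - 3]]) + (1)·det([[0, x - 2], [-1, -1]]).

Evaluating gives χ_A(x) = x^3 - 6x^2 + 12x - 8 = (x - 2)^3.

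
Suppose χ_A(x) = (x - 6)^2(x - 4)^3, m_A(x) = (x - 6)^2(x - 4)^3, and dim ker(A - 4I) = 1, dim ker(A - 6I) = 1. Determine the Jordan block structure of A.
λ = 4: algebraic multiplicity 3 (exponent in χ_A), largest block size 3 (exponent in m_A), 1 block (geometric multiplicity). This forces block sizes [3].
λ = 6: algebraic multiplicity 2 (exponent in χ_A), largest block size 2 (exponent in m_A), 1 block (geometric multiplicity). This forces block sizes [2].

Jordan blocks: (4, 3), (6, 2)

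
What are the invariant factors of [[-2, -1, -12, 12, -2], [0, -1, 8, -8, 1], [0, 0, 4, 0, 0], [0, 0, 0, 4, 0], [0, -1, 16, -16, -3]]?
x - 4, (x - 4)(x + 2)^3

The Jordan structure of A has elementary divisors (x + 2)^3, (x - 4), (x - 4). Arranging the block sizes at each eigenvalue in decreasing order and taking row products gives the invariant factors.

Invariant factors (smallest first, each dividing the next): x - 4, (x - 4)(x + 2)^3.

Check: the last factor (x - 4)(x + 2)^3 is the minimal polynomial, and the product (x - 4)^2(x + 2)^3 is the characteristic polynomial.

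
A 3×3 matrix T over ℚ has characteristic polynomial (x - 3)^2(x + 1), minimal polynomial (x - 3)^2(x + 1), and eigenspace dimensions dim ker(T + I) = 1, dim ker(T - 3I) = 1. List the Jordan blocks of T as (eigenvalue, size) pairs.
Jordan blocks: (-1, 1), (3, 2)

λ = -1: algebraic multiplicity 1 (exponent in χ_T), largest block size 1 (exponent in m_T), 1 block (geometric multiplicity). This forces block sizes [1].
λ = 3: algebraic multiplicity 2 (exponent in χ_T), largest block size 2 (exponent in m_T), 1 block (geometric multiplicity). This forces block sizes [2].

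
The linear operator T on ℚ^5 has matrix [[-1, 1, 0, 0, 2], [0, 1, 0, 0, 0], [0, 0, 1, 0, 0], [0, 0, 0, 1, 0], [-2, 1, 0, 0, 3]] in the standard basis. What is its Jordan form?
J = [[1, 1, 0, 0, 0], [0, 1, 0, 0, 0], [0, 0, 1, 0, 0], [0, 0, 0, 1, 0], [0, 0, 0, 0, 1]]

The characteristic polynomial is det(xI - A) = (x - 1)^5, so the eigenvalues are 1 (algebraic multiplicity 5).

For λ = 1: rank(A - I) = 1, rank((A - I)^2) = 0. The eigenspace has dimension 5 - 1 = 4, so there are 4 Jordan blocks; the rank sequence gives block sizes [2, 1, 1, 1].

Assembling the blocks gives the Jordan form J above.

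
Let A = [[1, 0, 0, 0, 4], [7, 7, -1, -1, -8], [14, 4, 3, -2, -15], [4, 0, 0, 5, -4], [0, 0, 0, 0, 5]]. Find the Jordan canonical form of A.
The characteristic polynomial is det(xI - A) = (x - 5)^4(x - 1), so the eigenvalues are 1 (algebraic multiplicity 1), 5 (algebraic multiplicity 4).

For λ = 1: algebraic multiplicity 1 gives one 1×1 block.

For λ = 5: rank(A - 5I) = 3, rank((A - 5I)^2) = 2, rank((A - 5I)^3) = 1. The eigenspace has dimension 5 - 3 = 2, so there are 2 Jordan blocks; the rank sequence gives block sizes [3, 1].

Assembling the blocks gives the Jordan form J above.

J = [[1, 0, 0, 0, 0], [0, 5, 1, 0, 0], [0, 0, 5, 1, 0], [0, 0, 0, 5, 0], [0, 0, 0, 0, 5]]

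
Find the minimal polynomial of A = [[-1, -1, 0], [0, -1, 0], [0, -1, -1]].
m_A(x) = (x + 1)^2

The characteristic polynomial factors as (x + 1)^3. The minimal polynomial is ∏(x - λ)^{k_λ} where k_λ is the size of the largest Jordan block at λ.

For λ = -1: rank(A + I) = 1, and the largest Jordan block has size 2 (the smallest k with rank((A + I)^k) = rank((A + I)^(k+1))).

So m_A(x) = (x + 1)^2.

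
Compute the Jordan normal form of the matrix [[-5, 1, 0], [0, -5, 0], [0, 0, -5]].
The characteristic polynomial is det(xI - A) = (x + 5)^3, so the eigenvalues are -5 (algebraic multiplicity 3).

For λ = -5: rank(A + 5I) = 1, rank((A + 5I)^2) = 0. The eigenspace has dimension 3 - 1 = 2, so there are 2 Jordan blocks; the rank sequence gives block sizes [2, 1].

Assembling the blocks gives the Jordan form J above.

J = [[-5, 1, 0], [0, -5, 0], [0, 0, -5]]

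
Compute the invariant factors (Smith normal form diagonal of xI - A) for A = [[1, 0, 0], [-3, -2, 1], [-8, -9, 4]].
(x - 1)^3

The Jordan structure of A has elementary divisors (x - 1)^3. Arranging the block sizes at each eigenvalue in decreasing order and taking row products gives the invariant factors.

Invariant factors (smallest first, each dividing the next): (x - 1)^3.

Check: the last factor (x - 1)^3 is the minimal polynomial, and the product (x - 1)^3 is the characteristic polynomial.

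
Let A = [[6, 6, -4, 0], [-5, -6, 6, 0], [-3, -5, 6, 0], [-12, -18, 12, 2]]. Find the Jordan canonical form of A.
The characteristic polynomial is det(xI - A) = (x - 2)^4, so the eigenvalues are 2 (algebraic multiplicity 4).

For λ = 2: rank(A - 2I) = 2, rank((A - 2I)^2) = 1, rank((A - 2I)^3) = 0. The eigenspace has dimension 4 - 2 = 2, so there are 2 Jordan blocks; the rank sequence gives block sizes [3, 1].

Assembling the blocks gives the Jordan form J above.

J = [[2, 1, 0, 0], [0, 2, 1, 0], [0, 0, 2, 0], [0, 0, 0, 2]]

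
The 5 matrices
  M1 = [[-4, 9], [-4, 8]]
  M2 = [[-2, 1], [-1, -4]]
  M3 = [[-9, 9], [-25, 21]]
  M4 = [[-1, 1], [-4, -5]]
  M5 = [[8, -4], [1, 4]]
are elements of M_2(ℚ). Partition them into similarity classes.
3 classes: {M1}, {M2, M4}, {M3, M5}

Characteristic polynomials: χ_{M1} = (x - 2)^2, χ_{M2} = (x + 3)^2, χ_{M3} = (x - 6)^2, χ_{M4} = (x + 3)^2, χ_{M5} = (x - 6)^2.

{M1}: invariant factors (x - 2)^2.

{M2, M4}: invariant factors (x + 3)^2.

{M3, M5}: invariant factors (x - 6)^2.

Matrices are similar if and only if their invariant-factor lists agree; the partition into similarity classes is {M1}, {M2, M4}, {M3, M5}.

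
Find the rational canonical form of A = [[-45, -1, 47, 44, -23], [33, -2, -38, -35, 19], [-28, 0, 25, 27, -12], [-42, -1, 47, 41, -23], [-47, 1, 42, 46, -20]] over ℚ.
R = [[-3, 0, 0, 0, 0], [0, 0, 0, 0, 27], [0, 1, 0, 0, -18], [0, 0, 1, 0, 6], [0, 0, 0, 1, 2]]

The invariant factors of A (the non-unit diagonal entries of the Smith normal form of xI - A over ℚ[x]) are x + 3, (x - 3)(x + 3)(x^2 - 2x + 3), each dividing the next. The characteristic polynomial is their product, (x - 3)(x + 3)^2(x^2 - 2x + 3).

The rational canonical form is the block-diagonal matrix of companion matrices C(f_i):
R = [[-3, 0, 0, 0, 0], [0, 0, 0, 0, 27], [0, 1, 0, 0, -18], [0, 0, 1, 0, 6], [0, 0, 0, 1, 2]].

Note the characteristic polynomial does not split into linear factors over ℚ, so A has no Jordan form over ℚ; the rational canonical form exists over any field.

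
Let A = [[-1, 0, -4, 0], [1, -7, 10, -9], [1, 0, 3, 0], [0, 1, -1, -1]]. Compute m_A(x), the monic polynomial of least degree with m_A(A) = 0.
m_A(x) = (x - 1)^2(x + 4)^2

The characteristic polynomial factors as (x - 1)^2(x + 4)^2. The minimal polynomial is ∏(x - λ)^{k_λ} where k_λ is the size of the largest Jordan block at λ.

For λ = -4: rank(A + 4I) = 3, and the largest Jordan block has size 2 (the smallest k with rank((A + 4I)^k) = rank((A + 4I)^(k+1))).
For λ = 1: rank(A - I) = 3, and the largest Jordan block has size 2 (the smallest k with rank((A - I)^k) = rank((A - I)^(k+1))).

So m_A(x) = (x - 1)^2(x + 4)^2.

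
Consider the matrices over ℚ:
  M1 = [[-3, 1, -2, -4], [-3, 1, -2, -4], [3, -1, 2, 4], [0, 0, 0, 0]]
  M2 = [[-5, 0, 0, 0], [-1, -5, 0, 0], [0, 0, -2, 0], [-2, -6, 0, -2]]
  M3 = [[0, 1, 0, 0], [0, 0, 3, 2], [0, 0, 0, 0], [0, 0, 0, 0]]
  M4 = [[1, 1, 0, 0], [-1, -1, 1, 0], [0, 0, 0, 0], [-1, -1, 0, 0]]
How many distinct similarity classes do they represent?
Characteristic polynomials: χ_{M1} = x^4, χ_{M2} = (x + 2)^2(x + 5)^2, χ_{M3} = x^4, χ_{M4} = x^4.

{M1}: invariant factors x, x, x^2.

{M2}: invariant factors x + 2, (x + 2)(x + 5)^2.

{M3, M4}: invariant factors x, x^3.

Matrices are similar if and only if their invariant-factor lists agree; the partition into similarity classes is {M1}, {M2}, {M3, M4}.

3 classes: {M1}, {M2}, {M3, M4}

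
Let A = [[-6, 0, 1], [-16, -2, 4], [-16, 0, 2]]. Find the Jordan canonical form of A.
The characteristic polynomial is det(xI - A) = (x + 2)^3, so the eigenvalues are -2 (algebraic multiplicity 3).

For λ = -2: rank(A + 2I) = 1, rank((A + 2I)^2) = 0. The eigenspace has dimension 3 - 1 = 2, so there are 2 Jordan blocks; the rank sequence gives block sizes [2, 1].

Assembling the blocks gives the Jordan form J above.

J = [[-2, 1, 0], [0, -2, 0], [0, 0, -2]]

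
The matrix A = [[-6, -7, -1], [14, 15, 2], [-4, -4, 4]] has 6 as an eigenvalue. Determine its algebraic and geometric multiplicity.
algebraic multiplicity 2, geometric multiplicity 1

The characteristic polynomial is (x - 6)^2(x - 1), so the factor x - 6 appears with exponent 2: the algebraic multiplicity is 2.

rank(A - 6I) = 2, so the eigenspace has dimension 3 - 2 = 1: the geometric multiplicity is 1.

Since 1 < 2, A is not diagonalizable.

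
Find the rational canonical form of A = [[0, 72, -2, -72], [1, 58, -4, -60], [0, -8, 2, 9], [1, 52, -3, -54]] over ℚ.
The invariant factors of A (the non-unit diagonal entries of the Smith normal form of xI - A over ℚ[x]) are (x - 6)(x + 2)(x^2 - 2x - 5), each dividing the next. The characteristic polynomial is their product, (x - 6)(x + 2)(x^2 - 2x - 5).

The rational canonical form is the block-diagonal matrix of companion matrices C(f_i):
R = [[0, 0, 0, -60], [1, 0, 0, -44], [0, 1, 0, 9], [0, 0, 1, 6]].

Note the characteristic polynomial does not split into linear factors over ℚ, so A has no Jordan form over ℚ; the rational canonical form exists over any field.

R = [[0, 0, 0, -60], [1, 0, 0, -44], [0, 1, 0, 9], [0, 0, 1, 6]]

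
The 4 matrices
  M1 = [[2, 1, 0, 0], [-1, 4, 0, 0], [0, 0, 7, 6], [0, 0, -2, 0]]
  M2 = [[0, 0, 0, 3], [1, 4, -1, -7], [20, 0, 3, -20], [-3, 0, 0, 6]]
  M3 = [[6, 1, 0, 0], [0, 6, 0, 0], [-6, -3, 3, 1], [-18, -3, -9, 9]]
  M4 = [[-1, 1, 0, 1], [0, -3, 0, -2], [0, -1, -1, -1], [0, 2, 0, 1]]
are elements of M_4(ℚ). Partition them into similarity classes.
Characteristic polynomials: χ_{M1} = (x - 4)(x - 3)^3, χ_{M2} = (x - 4)(x - 3)^3, χ_{M3} = (x - 6)^4, χ_{M4} = (x + 1)^4.

{M1, M2}: invariant factors x - 3, (x - 4)(x - 3)^2.

{M3}: invariant factors (x - 6)^2, (x - 6)^2.

{M4}: invariant factors x + 1, x + 1, (x + 1)^2.

Matrices are similar if and only if their invariant-factor lists agree; the partition into similarity classes is {M1, M2}, {M3}, {M4}.

3 classes: {M1, M2}, {M3}, {M4}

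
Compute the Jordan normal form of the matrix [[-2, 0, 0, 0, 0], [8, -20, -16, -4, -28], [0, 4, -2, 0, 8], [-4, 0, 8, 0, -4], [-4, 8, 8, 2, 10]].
The characteristic polynomial is det(xI - A) = (x + 2)^3(x + 4)^2, so the eigenvalues are -4 (algebraic multiplicity 2), -2 (algebraic multiplicity 3).

For λ = -4: rank(A + 4I) = 3. The eigenspace has dimension 5 - 3 = 2, so there are 2 Jordan blocks; the rank sequence gives block sizes [1, 1].

For λ = -2: rank(A + 2I) = 2. The eigenspace has dimension 5 - 2 = 3, so there are 3 Jordan blocks; the rank sequence gives block sizes [1, 1, 1].

Assembling the blocks gives the Jordan form J above.

J = [[-4, 0, 0, 0, 0], [0, -4, 0, 0, 0], [0, 0, -2, 0, 0], [0, 0, 0, -2, 0], [0, 0, 0, 0, -2]]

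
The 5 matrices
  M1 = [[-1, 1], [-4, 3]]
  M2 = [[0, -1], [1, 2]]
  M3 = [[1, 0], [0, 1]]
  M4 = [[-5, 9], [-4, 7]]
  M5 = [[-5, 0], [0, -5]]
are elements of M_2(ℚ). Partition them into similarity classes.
3 classes: {M1, M2, M4}, {M3}, {M5}

Characteristic polynomials: χ_{M1} = (x - 1)^2, χ_{M2} = (x - 1)^2, χ_{M3} = (x - 1)^2, χ_{M4} = (x - 1)^2, χ_{M5} = (x + 5)^2.

{M1, M2, M4}: invariant factors (x - 1)^2.

{M3}: invariant factors x - 1, x - 1.

{M5}: invariant factors x + 5, x + 5.

Matrices are similar if and only if their invariant-factor lists agree; the partition into similarity classes is {M1, M2, M4}, {M3}, {M5}.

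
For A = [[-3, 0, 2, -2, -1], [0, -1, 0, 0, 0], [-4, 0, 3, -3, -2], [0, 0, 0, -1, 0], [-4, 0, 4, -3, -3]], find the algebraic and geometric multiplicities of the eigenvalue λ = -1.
algebraic multiplicity 5, geometric multiplicity 3

The characteristic polynomial is (x + 1)^5, so the factor x + 1 appears with exponent 5: the algebraic multiplicity is 5.

rank(A + I) = 2, so the eigenspace has dimension 5 - 2 = 3: the geometric multiplicity is 3.

Since 3 < 5, A is not diagonalizable.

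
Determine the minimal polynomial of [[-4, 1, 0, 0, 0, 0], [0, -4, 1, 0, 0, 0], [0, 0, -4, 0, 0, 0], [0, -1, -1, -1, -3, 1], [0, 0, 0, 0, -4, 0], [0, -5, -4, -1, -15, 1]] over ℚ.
m_A(x) = x^2(x + 4)^3

The characteristic polynomial factors as x^2(x + 4)^4. The minimal polynomial is ∏(x - λ)^{k_λ} where k_λ is the size of the largest Jordan block at λ.

For λ = -4: rank(A + 4I) = 4, and the largest Jordan block has size 3 (the smallest k with rank((A + 4I)^k) = rank((A + 4I)^(k+1))).
For λ = 0: rank(A) = 5, and the largest Jordan block has size 2 (the smallest k with rank(A^k) = rank(A^(k+1))).

So m_A(x) = x^2(x + 4)^3.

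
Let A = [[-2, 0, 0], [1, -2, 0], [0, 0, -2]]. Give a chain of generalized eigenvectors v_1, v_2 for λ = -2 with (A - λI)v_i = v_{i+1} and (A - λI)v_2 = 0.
v_1 = [[1, 3, 4]]^T, v_2 = [[0, 1, 0]]^T

We seek v_1 ∈ ker((A + 2I)^2) \ ker(A + 2I), then set v_{i+1} = (A + 2I) v_i.

One such chain is v_1 = [[1, 3, 4]]^T, v_2 = [[0, 1, 0]]^T. Check: (A + 2I) v_2 = [[0, 0, 0]]^T = 0.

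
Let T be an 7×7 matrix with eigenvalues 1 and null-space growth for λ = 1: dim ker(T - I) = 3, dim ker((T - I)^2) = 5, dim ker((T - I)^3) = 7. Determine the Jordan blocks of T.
Jordan blocks: (1, 3), (1, 3), (1, 1)

λ = 1: successive nullity increments [3, 2, 2] count blocks of size ≥ k; block sizes are [3, 3, 1].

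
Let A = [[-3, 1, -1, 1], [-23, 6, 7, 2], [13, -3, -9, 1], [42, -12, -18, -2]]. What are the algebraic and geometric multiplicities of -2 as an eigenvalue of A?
algebraic multiplicity 4, geometric multiplicity 2

The characteristic polynomial is (x + 2)^4, so the factor x + 2 appears with exponent 4: the algebraic multiplicity is 4.

rank(A + 2I) = 2, so the eigenspace has dimension 4 - 2 = 2: the geometric multiplicity is 2.

Since 2 < 4, A is not diagonalizable.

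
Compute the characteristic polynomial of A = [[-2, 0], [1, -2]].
χ_A(x) = (x + 2)^2

xI - A = [[x + 2, 0], [-1, x + 2]].

Expanding det(xI - A) along the first row:
det(xI - A) = + (x + 2)·det([[x + 2]]) - (0)·det([[-1]]).

Evaluating gives χ_A(x) = x^2 + 4x + 4 = (x + 2)^2.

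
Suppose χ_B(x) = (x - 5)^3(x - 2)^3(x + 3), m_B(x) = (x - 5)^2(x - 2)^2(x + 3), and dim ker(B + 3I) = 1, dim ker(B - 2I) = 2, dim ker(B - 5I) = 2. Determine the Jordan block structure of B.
λ = -3: algebraic multiplicity 1 (exponent in χ_B), largest block size 1 (exponent in m_B), 1 block (geometric multiplicity). This forces block sizes [1].
λ = 2: algebraic multiplicity 3 (exponent in χ_B), largest block size 2 (exponent in m_B), 2 blocks (geometric multiplicity). These force block sizes [2, 1].
λ = 5: algebraic multiplicity 3 (exponent in χ_B), largest block size 2 (exponent in m_B), 2 blocks (geometric multiplicity). These force block sizes [2, 1].

Jordan blocks: (-3, 1), (2, 2), (2, 1), (5, 2), (5, 1)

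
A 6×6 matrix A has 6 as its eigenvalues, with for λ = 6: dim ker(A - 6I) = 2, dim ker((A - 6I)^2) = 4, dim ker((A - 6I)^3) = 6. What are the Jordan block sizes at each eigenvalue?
Jordan blocks: (6, 3), (6, 3)

λ = 6: successive nullity increments [2, 2, 2] count blocks of size ≥ k; block sizes are [3, 3].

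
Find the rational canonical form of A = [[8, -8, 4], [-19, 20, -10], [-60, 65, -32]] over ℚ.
R = [[0, 0, 4], [1, 0, -2], [0, 1, -4]]

The invariant factors of A (the non-unit diagonal entries of the Smith normal form of xI - A over ℚ[x]) are (x + 2)(x^2 + 2x - 2), each dividing the next. The characteristic polynomial is their product, (x + 2)(x^2 + 2x - 2).

The rational canonical form is the block-diagonal matrix of companion matrices C(f_i):
R = [[0, 0, 4], [1, 0, -2], [0, 1, -4]].

Note the characteristic polynomial does not split into linear factors over ℚ, so A has no Jordan form over ℚ; the rational canonical form exists over any field.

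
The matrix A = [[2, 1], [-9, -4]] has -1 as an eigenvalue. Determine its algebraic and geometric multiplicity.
The characteristic polynomial is (x + 1)^2, so the factor x + 1 appears with exponent 2: the algebraic multiplicity is 2.

rank(A + I) = 1, so the eigenspace has dimension 2 - 1 = 1: the geometric multiplicity is 1.

Since 1 < 2, A is not diagonalizable.

algebraic multiplicity 2, geometric multiplicity 1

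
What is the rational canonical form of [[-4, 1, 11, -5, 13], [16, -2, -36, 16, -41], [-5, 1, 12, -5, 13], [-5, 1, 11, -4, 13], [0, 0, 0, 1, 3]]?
R = [[1, 0, 0, 0, 0], [0, 0, 0, 0, 15], [0, 1, 0, 0, -28], [0, 0, 1, 0, 10], [0, 0, 0, 1, 4]]

The invariant factors of A (the non-unit diagonal entries of the Smith normal form of xI - A over ℚ[x]) are x - 1, (x - 5)(x - 1)^2(x + 3), each dividing the next. The characteristic polynomial is their product, (x - 5)(x - 1)^3(x + 3).

The rational canonical form is the block-diagonal matrix of companion matrices C(f_i):
R = [[1, 0, 0, 0, 0], [0, 0, 0, 0, 15], [0, 1, 0, 0, -28], [0, 0, 1, 0, 10], [0, 0, 0, 1, 4]].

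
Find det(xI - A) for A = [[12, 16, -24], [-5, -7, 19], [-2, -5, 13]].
xI - A = [[x - 12, -16, 24], [5, x + 7, -19], [2, 5, x - 13]].

Expanding det(xI - A) along the first row:
det(xI - A) = + (x - 12)·det([[x + 7, -19], [5, x - 13]]) - (-16)·det([[5, -19], [2, x - 13]]) + (24)·det([[5, x + 7], [2, 5]]).

Evaluating gives χ_A(x) = x^3 - 18x^2 + 108x - 216 = (x - 6)^3.

χ_A(x) = (x - 6)^3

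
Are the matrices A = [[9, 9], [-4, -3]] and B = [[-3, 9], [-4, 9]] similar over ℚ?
Yes.

Two matrices over a field are similar if and only if they have the same invariant factors.

Both A and B have characteristic polynomial (x - 3)^2 and minimal polynomial (x - 3)^2. Computing further, both have invariant factors (x - 3)^2. Hence A and B are similar.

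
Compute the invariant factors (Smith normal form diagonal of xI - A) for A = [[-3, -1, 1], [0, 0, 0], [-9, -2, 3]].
The Jordan structure of A has elementary divisors x^3. Arranging the block sizes at each eigenvalue in decreasing order and taking row products gives the invariant factors.

Invariant factors (smallest first, each dividing the next): x^3.

Check: the last factor x^3 is the minimal polynomial, and the product x^3 is the characteristic polynomial.

x^3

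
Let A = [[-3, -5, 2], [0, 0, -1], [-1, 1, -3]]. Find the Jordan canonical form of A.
J = [[-2, 1, 0], [0, -2, 1], [0, 0, -2]]

The characteristic polynomial is det(xI - A) = (x + 2)^3, so the eigenvalues are -2 (algebraic multiplicity 3).

For λ = -2: rank(A + 2I) = 2, rank((A + 2I)^2) = 1, rank((A + 2I)^3) = 0. The eigenspace has dimension 3 - 2 = 1, so there is 1 Jordan block; the rank sequence gives block sizes [3].

Assembling the blocks gives the Jordan form J above.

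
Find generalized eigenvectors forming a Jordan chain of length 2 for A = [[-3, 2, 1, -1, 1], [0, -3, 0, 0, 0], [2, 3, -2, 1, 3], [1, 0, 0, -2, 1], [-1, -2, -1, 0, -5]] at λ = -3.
v_1 = [[0, 0, -1, 0, 1]]^T, v_2 = [[0, 0, 2, 1, -1]]^T

We seek v_1 ∈ ker((A + 3I)^2) \ ker(A + 3I), then set v_{i+1} = (A + 3I) v_i.

One such chain is v_1 = [[0, 0, -1, 0, 1]]^T, v_2 = [[0, 0, 2, 1, -1]]^T. Check: (A + 3I) v_2 = [[0, 0, 0, 0, 0]]^T = 0.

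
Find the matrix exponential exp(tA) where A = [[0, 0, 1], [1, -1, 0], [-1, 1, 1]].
e^{tA} = [[1 - t^2/2, t^2/2, t*(t + 2)/2], [t*(2 - t)/2, t^2/2 - t + 1, t^2/2], [-t, t, t + 1]]

A has Jordan form J = [[0, 1, 0], [0, 0, 1], [0, 0, 0]] with A = PJP^{-1}, so e^{tA} = P e^{tJ} P^{-1}.

For a Jordan block J_k(λ), e^{tJ_k(λ)} = e^{λt} · (I + tN + t^2 N^2/2! + ... + t^{k-1} N^{k-1}/(k-1)!) where N is the nilpotent superdiagonal part.

Assembling the blocks and conjugating back gives the entries of e^{tA} as shown above.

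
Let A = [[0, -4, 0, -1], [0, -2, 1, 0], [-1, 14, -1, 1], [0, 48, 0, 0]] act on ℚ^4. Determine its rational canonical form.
R = [[0, 0, 0, 48], [1, 0, 0, 52], [0, 1, 0, 12], [0, 0, 1, -3]]

The invariant factors of A (the non-unit diagonal entries of the Smith normal form of xI - A over ℚ[x]) are (x - 4)(x + 2)^2(x + 3), each dividing the next. The characteristic polynomial is their product, (x - 4)(x + 2)^2(x + 3).

The rational canonical form is the block-diagonal matrix of companion matrices C(f_i):
R = [[0, 0, 0, 48], [1, 0, 0, 52], [0, 1, 0, 12], [0, 0, 1, -3]].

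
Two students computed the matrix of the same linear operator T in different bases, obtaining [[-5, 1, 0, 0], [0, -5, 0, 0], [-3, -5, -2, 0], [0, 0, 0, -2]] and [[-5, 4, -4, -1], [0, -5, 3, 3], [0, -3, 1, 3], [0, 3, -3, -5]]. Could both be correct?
Yes.

Two matrices over a field are similar if and only if they have the same invariant factors.

Both A and B have characteristic polynomial (x + 2)^2(x + 5)^2 and minimal polynomial (x + 2)(x + 5)^2. Computing further, both have invariant factors x + 2, (x + 2)(x + 5)^2. Hence A and B are similar.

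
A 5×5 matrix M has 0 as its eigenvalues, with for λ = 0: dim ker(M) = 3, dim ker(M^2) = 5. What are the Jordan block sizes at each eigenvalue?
λ = 0: successive nullity increments [3, 2] count blocks of size ≥ k; block sizes are [2, 2, 1].

Jordan blocks: (0, 2), (0, 2), (0, 1)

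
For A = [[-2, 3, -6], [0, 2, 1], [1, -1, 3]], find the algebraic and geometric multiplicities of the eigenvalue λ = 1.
The characteristic polynomial is (x - 1)^3, so the factor x - 1 appears with exponent 3: the algebraic multiplicity is 3.

rank(A - I) = 2, so the eigenspace has dimension 3 - 2 = 1: the geometric multiplicity is 1.

Since 1 < 3, A is not diagonalizable.

algebraic multiplicity 3, geometric multiplicity 1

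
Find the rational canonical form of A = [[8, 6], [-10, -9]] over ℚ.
R = [[0, 12], [1, -1]]

The invariant factors of A (the non-unit diagonal entries of the Smith normal form of xI - A over ℚ[x]) are (x - 3)(x + 4), each dividing the next. The characteristic polynomial is their product, (x - 3)(x + 4).

The rational canonical form is the block-diagonal matrix of companion matrices C(f_i):
R = [[0, 12], [1, -1]].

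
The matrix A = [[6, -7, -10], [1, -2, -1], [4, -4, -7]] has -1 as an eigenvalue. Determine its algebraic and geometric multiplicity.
The characteristic polynomial is (x + 1)^3, so the factor x + 1 appears with exponent 3: the algebraic multiplicity is 3.

rank(A + I) = 2, so the eigenspace has dimension 3 - 2 = 1: the geometric multiplicity is 1.

Since 1 < 3, A is not diagonalizable.

algebraic multiplicity 3, geometric multiplicity 1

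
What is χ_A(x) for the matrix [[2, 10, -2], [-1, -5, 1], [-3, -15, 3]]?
χ_A(x) = x^3

xI - A = [[x - 2, -10, 2], [1, x + 5, -1], [3, 15, x - 3]].

Expanding det(xI - A) along the first row:
det(xI - A) = + (x - 2)·det([[x + 5, -1], [15, x - 3]]) - (-10)·det([[1, -1], [3, x - 3]]) + (2)·det([[1, x + 5], [3, 15]]).

Evaluating gives χ_A(x) = x^3.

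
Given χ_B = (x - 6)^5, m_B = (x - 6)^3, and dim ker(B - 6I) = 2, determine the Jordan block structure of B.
Jordan blocks: (6, 3), (6, 2)

λ = 6: algebraic multiplicity 5 (exponent in χ_B), largest block size 3 (exponent in m_B), 2 blocks (geometric multiplicity). These force block sizes [3, 2].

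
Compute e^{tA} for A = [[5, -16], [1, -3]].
e^{tA} = [[(4*t + 1)*e^{t}, -16*t*e^{t}], [t*e^{t}, (1 - 4*t)*e^{t}]]

A has Jordan form J = [[1, 1], [0, 1]] with A = PJP^{-1}, so e^{tA} = P e^{tJ} P^{-1}.

For a Jordan block J_k(λ), e^{tJ_k(λ)} = e^{λt} · (I + tN + t^2 N^2/2! + ... + t^{k-1} N^{k-1}/(k-1)!) where N is the nilpotent superdiagonal part.

Assembling the blocks and conjugating back gives the entries of e^{tA} as shown above.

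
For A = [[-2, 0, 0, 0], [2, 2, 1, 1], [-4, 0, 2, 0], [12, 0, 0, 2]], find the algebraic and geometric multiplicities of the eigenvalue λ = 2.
algebraic multiplicity 3, geometric multiplicity 2

The characteristic polynomial is (x - 2)^3(x + 2), so the factor x - 2 appears with exponent 3: the algebraic multiplicity is 3.

rank(A - 2I) = 2, so the eigenspace has dimension 4 - 2 = 2: the geometric multiplicity is 2.

Since 2 < 3, A is not diagonalizable.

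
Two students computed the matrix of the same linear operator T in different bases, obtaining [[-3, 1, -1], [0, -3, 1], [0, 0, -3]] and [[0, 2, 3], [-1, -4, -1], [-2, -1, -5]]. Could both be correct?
Two matrices over a field are similar if and only if they have the same invariant factors.

Both A and B have characteristic polynomial (x + 3)^3 and minimal polynomial (x + 3)^3. Computing further, both have invariant factors (x + 3)^3. Hence A and B are similar.

Yes.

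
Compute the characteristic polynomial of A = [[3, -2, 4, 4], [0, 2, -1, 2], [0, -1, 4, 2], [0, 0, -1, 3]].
χ_A(x) = (x - 3)^4

xI - A = [[x - 3, 2, -4, -4], [0, x - 2, 1, -2], [0, 1, x - 4, -2], [0, 0, 1, x - 3]].

Expanding det(xI - A) along the first row:
det(xI - A) = + (x - 3)·det([[x - 2, 1, -2], [1, x - 4, -2], [0, 1, x - 3]]) - (2)·det([[0, 1, -2], [0, x - 4, -2], [0, 1, x - 3]]) + (-4)·det([[0, x - 2, -2], [0, 1, -2], [0, 0, x - 3]]) - (-4)·det([[0, x - 2, 1], [0, 1, x - 4], [0, 0, 1]]).

Evaluating gives χ_A(x) = x^4 - 12x^3 + 54x^2 - 108x + 81 = (x - 3)^4.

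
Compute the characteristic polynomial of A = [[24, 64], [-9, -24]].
xI - A = [[x - 24, -64], [9, x + 24]].

Expanding det(xI - A) along the first row:
det(xI - A) = + (x - 24)·det([[x + 24]]) - (-64)·det([[9]]).

Evaluating gives χ_A(x) = x^2.

χ_A(x) = x^2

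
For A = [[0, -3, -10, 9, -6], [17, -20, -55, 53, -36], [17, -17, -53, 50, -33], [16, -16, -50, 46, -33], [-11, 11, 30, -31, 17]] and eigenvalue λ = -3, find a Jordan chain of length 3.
v_1 = [[0, 2, 2, 2, -1]]^T, v_2 = [[-2, -2, -1, -1, 0]]^T, v_3 = [[1, 2, 0, 1, 1]]^T

We seek v_1 ∈ ker((A + 3I)^3) \ ker((A + 3I)^2), then set v_{i+1} = (A + 3I) v_i.

One such chain is v_1 = [[0, 2, 2, 2, -1]]^T, v_2 = [[-2, -2, -1, -1, 0]]^T, v_3 = [[1, 2, 0, 1, 1]]^T. Check: (A + 3I) v_3 = [[0, 0, 0, 0, 0]]^T = 0.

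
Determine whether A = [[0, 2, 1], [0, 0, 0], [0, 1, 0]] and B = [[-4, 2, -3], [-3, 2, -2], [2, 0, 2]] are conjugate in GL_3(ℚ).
Yes.

Two matrices over a field are similar if and only if they have the same invariant factors.

Both A and B have characteristic polynomial x^3 and minimal polynomial x^3. Computing further, both have invariant factors x^3. Hence A and B are similar.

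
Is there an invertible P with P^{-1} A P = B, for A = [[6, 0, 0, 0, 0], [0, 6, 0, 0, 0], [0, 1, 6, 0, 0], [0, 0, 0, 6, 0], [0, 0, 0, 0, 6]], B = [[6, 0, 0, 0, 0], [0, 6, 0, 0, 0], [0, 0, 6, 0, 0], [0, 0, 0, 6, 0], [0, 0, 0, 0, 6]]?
Both have characteristic polynomial (x - 6)^5, but the minimal polynomial of A is (x - 6)^2 while the minimal polynomial of B is x - 6. The minimal polynomial is a similarity invariant, so A and B are not similar.

No.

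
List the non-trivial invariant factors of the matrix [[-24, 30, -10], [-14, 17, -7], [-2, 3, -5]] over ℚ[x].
x + 4, (x + 4)^2

The Jordan structure of A has elementary divisors (x + 4)^2, (x + 4). Arranging the block sizes at each eigenvalue in decreasing order and taking row products gives the invariant factors.

Invariant factors (smallest first, each dividing the next): x + 4, (x + 4)^2.

Check: the last factor (x + 4)^2 is the minimal polynomial, and the product (x + 4)^3 is the characteristic polynomial.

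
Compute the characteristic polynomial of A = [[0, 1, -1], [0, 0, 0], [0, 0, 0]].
χ_A(x) = x^3

xI - A = [[x, -1, 1], [0, x, 0], [0, 0, x]].

Expanding det(xI - A) along the first row:
det(xI - A) = + (x)·det([[x, 0], [0, x]]) - (-1)·det([[0, 0], [0, x]]) + (1)·det([[0, x], [0, 0]]).

Evaluating gives χ_A(x) = x^3.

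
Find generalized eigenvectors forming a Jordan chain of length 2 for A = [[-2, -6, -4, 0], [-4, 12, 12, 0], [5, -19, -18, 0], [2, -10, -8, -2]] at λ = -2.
v_1 = [[0, 1, -1, 0]]^T, v_2 = [[-2, 2, -3, -2]]^T

We seek v_1 ∈ ker((A + 2I)^2) \ ker(A + 2I), then set v_{i+1} = (A + 2I) v_i.

One such chain is v_1 = [[0, 1, -1, 0]]^T, v_2 = [[-2, 2, -3, -2]]^T. Check: (A + 2I) v_2 = [[0, 0, 0, 0]]^T = 0.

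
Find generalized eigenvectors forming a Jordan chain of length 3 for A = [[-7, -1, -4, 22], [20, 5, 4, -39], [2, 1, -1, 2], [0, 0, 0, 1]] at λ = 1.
We seek v_1 ∈ ker((A - I)^3) \ ker((A - I)^2), then set v_{i+1} = (A - I) v_i.

One such chain is v_1 = [[2, -2, 2, 1]]^T, v_2 = [[0, 1, 0, 0]]^T, v_3 = [[-1, 4, 1, 0]]^T. Check: (A - I) v_3 = [[0, 0, 0, 0]]^T = 0.

v_1 = [[2, -2, 2, 1]]^T, v_2 = [[0, 1, 0, 0]]^T, v_3 = [[-1, 4, 1, 0]]^T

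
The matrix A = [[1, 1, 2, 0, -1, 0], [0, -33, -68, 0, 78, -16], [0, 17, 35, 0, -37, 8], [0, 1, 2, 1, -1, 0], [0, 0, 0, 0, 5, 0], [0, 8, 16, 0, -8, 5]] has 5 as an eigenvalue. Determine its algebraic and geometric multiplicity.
algebraic multiplicity 2, geometric multiplicity 2

The characteristic polynomial is (x - 5)^2(x - 1)^4, so the factor x - 5 appears with exponent 2: the algebraic multiplicity is 2.

rank(A - 5I) = 4, so the eigenspace has dimension 6 - 4 = 2: the geometric multiplicity is 2.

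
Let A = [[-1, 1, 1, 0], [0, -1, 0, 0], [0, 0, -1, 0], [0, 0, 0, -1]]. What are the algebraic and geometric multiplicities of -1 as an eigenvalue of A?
algebraic multiplicity 4, geometric multiplicity 3

The characteristic polynomial is (x + 1)^4, so the factor x + 1 appears with exponent 4: the algebraic multiplicity is 4.

rank(A + I) = 1, so the eigenspace has dimension 4 - 1 = 3: the geometric multiplicity is 3.

Since 3 < 4, A is not diagonalizable.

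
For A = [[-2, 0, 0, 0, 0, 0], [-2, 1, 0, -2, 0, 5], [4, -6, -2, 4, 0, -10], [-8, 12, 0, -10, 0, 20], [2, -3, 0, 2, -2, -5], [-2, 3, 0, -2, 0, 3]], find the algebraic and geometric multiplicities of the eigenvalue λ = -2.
The characteristic polynomial is (x + 2)^6, so the factor x + 2 appears with exponent 6: the algebraic multiplicity is 6.

rank(A + 2I) = 1, so the eigenspace has dimension 6 - 1 = 5: the geometric multiplicity is 5.

Since 5 < 6, A is not diagonalizable.

algebraic multiplicity 6, geometric multiplicity 5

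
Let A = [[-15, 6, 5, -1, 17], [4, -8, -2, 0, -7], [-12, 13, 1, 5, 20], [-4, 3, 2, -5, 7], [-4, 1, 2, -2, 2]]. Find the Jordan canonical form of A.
The characteristic polynomial is det(xI - A) = (x + 5)^5, so the eigenvalues are -5 (algebraic multiplicity 5).

For λ = -5: rank(A + 5I) = 3, rank((A + 5I)^2) = 1, rank((A + 5I)^3) = 0. The eigenspace has dimension 5 - 3 = 2, so there are 2 Jordan blocks; the rank sequence gives block sizes [3, 2].

Assembling the blocks gives the Jordan form J above.

J = [[-5, 1, 0, 0, 0], [0, -5, 1, 0, 0], [0, 0, -5, 0, 0], [0, 0, 0, -5, 1], [0, 0, 0, 0, -5]]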